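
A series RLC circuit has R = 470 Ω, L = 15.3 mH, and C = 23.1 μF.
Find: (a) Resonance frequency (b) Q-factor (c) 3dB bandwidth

Step 1 — Resonance condition Im(Z)=0 gives ω₀ = 1/√(LC).
Step 2 — ω₀ = 1/√(0.0153·2.31e-05) = 1682 rad/s.
Step 3 — f₀ = ω₀/(2π) = 267.7 Hz.
Step 4 — Series Q: Q = ω₀L/R = 1682·0.0153/470 = 0.05476.
Step 5 — 3dB bandwidth: Δω = ω₀/Q = 3.072e+04 rad/s; BW = Δω/(2π) = 4889 Hz.

(a) f₀ = 267.7 Hz  (b) Q = 0.05476  (c) BW = 4889 Hz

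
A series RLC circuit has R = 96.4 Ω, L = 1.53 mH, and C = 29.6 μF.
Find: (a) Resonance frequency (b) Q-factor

Step 1 — Resonance condition Im(Z)=0 gives ω₀ = 1/√(LC).
Step 2 — ω₀ = 1/√(0.00153·2.96e-05) = 4699 rad/s.
Step 3 — f₀ = ω₀/(2π) = 747.9 Hz.
Step 4 — Series Q: Q = ω₀L/R = 4699·0.00153/96.4 = 0.07458.

(a) f₀ = 747.9 Hz  (b) Q = 0.07458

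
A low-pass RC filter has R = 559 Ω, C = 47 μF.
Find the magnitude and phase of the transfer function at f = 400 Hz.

Step 1 — Angular frequency: ω = 2π·400 = 2513 rad/s.
Step 2 — Transfer function: H(jω) = 1/(1 + jωRC).
Step 3 — Denominator: 1 + jωRC = 1 + j·2513·559·4.7e-05 = 1 + j66.03.
Step 4 — H = 0.0002293 - j0.01514.
Step 5 — Magnitude: |H| = 0.01514 (-36.4 dB); phase: φ = -89.1°.

|H| = 0.01514 (-36.4 dB), φ = -89.1°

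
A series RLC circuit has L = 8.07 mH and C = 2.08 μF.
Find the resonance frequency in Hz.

Step 1 — Resonance condition Im(Z)=0 gives ω₀ = 1/√(LC).
Step 2 — ω₀ = 1/√(0.00807·2.08e-06) = 7718 rad/s.
Step 3 — f₀ = ω₀/(2π) = 1228 Hz.

f₀ = 1228 Hz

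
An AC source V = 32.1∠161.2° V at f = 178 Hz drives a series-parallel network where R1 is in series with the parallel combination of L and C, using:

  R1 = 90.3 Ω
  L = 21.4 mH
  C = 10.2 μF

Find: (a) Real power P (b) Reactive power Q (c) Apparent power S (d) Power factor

Step 1 — Angular frequency: ω = 2π·f = 2π·178 = 1118 rad/s.
Step 2 — Component impedances:
  R1: Z = R = 90.3 Ω
  L: Z = jωL = j·1118·0.0214 = 0 + j23.93 Ω
  C: Z = 1/(jωC) = -j/(ω·C) = 0 - j87.66 Ω
Step 3 — Parallel branch: L || C = 1/(1/L + 1/C) = 0 + j32.92 Ω.
Step 4 — Series with R1: Z_total = R1 + (L || C) = 90.3 + j32.92 Ω = 96.11∠20.0° Ω.
Step 5 — Source phasor: V = 32.1∠161.2° V = -30.39 + j10.34 V.
Step 6 — Current: I = V / Z = -0.2602 + j0.2094 A = 0.334∠141.2° A.
Step 7 — Complex power: S = V·I* = 10.07 + j3.672 VA.
Step 8 — Real power: P = Re(S) = 10.07 W.
Step 9 — Reactive power: Q = Im(S) = 3.672 VAR.
Step 10 — Apparent power: |S| = 10.72 VA.
Step 11 — Power factor: PF = P/|S| = 0.9395 (lagging).

(a) P = 10.07 W  (b) Q = 3.672 VAR  (c) S = 10.72 VA  (d) PF = 0.9395 (lagging)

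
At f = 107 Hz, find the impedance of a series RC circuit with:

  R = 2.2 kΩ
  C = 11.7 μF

Step 1 — Angular frequency: ω = 2π·f = 2π·107 = 672.3 rad/s.
Step 2 — Component impedances:
  R: Z = R = 2200 Ω
  C: Z = 1/(jωC) = -j/(ω·C) = 0 - j127.1 Ω
Step 3 — Series combination: Z_total = R + C = 2200 - j127.1 Ω = 2204∠-3.3° Ω.

Z = 2200 - j127.1 Ω = 2204∠-3.3° Ω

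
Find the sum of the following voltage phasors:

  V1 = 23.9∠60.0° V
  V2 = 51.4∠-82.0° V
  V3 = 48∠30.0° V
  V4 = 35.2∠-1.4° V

Step 1 — Convert each phasor to rectangular form:
  V1 = 23.9·(cos(60.0°) + j·sin(60.0°)) = 11.95 + j20.7 V
  V2 = 51.4·(cos(-82.0°) + j·sin(-82.0°)) = 7.153 - j50.9 V
  V3 = 48·(cos(30.0°) + j·sin(30.0°)) = 41.57 + j24 V
  V4 = 35.2·(cos(-1.4°) + j·sin(-1.4°)) = 35.19 - j0.86 V
Step 2 — Sum components: V_total = 95.86 - j7.062 V.
Step 3 — Convert to polar: |V_total| = 96.12 V, ∠V_total = -4.2°.

V_total = 96.12∠-4.2° V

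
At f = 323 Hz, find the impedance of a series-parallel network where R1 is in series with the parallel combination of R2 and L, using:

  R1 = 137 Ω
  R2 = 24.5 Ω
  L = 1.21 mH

Step 1 — Angular frequency: ω = 2π·f = 2π·323 = 2029 rad/s.
Step 2 — Component impedances:
  R1: Z = R = 137 Ω
  R2: Z = R = 24.5 Ω
  L: Z = jωL = j·2029·0.00121 = 0 + j2.456 Ω
Step 3 — Parallel branch: R2 || L = 1/(1/R2 + 1/L) = 0.2437 + j2.431 Ω.
Step 4 — Series with R1: Z_total = R1 + (R2 || L) = 137.2 + j2.431 Ω = 137.3∠1.0° Ω.

Z = 137.2 + j2.431 Ω = 137.3∠1.0° Ω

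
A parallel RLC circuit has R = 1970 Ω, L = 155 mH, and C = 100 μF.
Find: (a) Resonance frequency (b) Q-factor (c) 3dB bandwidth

Step 1 — Resonance: ω₀ = 1/√(LC) = 1/√(0.155·0.0001) = 254 rad/s.
Step 2 — f₀ = ω₀/(2π) = 40.43 Hz.
Step 3 — Parallel Q: Q = R/(ω₀L) = 1970/(254·0.155) = 50.04.
Step 4 — Bandwidth: Δω = ω₀/Q = 5.076 rad/s; BW = Δω/(2π) = 0.8079 Hz.

(a) f₀ = 40.43 Hz  (b) Q = 50.04  (c) BW = 0.8079 Hz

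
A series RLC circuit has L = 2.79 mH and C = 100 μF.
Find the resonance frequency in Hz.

Step 1 — Resonance condition Im(Z)=0 gives ω₀ = 1/√(LC).
Step 2 — ω₀ = 1/√(0.00279·0.0001) = 1893 rad/s.
Step 3 — f₀ = ω₀/(2π) = 301.3 Hz.

f₀ = 301.3 Hz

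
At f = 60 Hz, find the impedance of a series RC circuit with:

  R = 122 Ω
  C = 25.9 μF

Step 1 — Angular frequency: ω = 2π·f = 2π·60 = 377 rad/s.
Step 2 — Component impedances:
  R: Z = R = 122 Ω
  C: Z = 1/(jωC) = -j/(ω·C) = 0 - j102.4 Ω
Step 3 — Series combination: Z_total = R + C = 122 - j102.4 Ω = 159.3∠-40.0° Ω.

Z = 122 - j102.4 Ω = 159.3∠-40.0° Ω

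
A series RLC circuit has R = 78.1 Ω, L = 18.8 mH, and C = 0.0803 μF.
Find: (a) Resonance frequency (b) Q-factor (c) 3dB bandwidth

Step 1 — Resonance: ω₀ = 1/√(LC) = 1/√(0.0188·8.03e-08) = 2.574e+04 rad/s.
Step 2 — f₀ = ω₀/(2π) = 4096 Hz.
Step 3 — Series Q: Q = ω₀L/R = 2.574e+04·0.0188/78.1 = 6.195.
Step 4 — Bandwidth: Δω = ω₀/Q = 4154 rad/s; BW = Δω/(2π) = 661.2 Hz.

(a) f₀ = 4096 Hz  (b) Q = 6.195  (c) BW = 661.2 Hz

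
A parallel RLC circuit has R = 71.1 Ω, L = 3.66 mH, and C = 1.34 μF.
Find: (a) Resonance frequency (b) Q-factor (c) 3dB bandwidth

Step 1 — Resonance: ω₀ = 1/√(LC) = 1/√(0.00366·1.34e-06) = 1.428e+04 rad/s.
Step 2 — f₀ = ω₀/(2π) = 2273 Hz.
Step 3 — Parallel Q: Q = R/(ω₀L) = 71.1/(1.428e+04·0.00366) = 1.36.
Step 4 — Bandwidth: Δω = ω₀/Q = 1.05e+04 rad/s; BW = Δω/(2π) = 1670 Hz.

(a) f₀ = 2273 Hz  (b) Q = 1.36  (c) BW = 1670 Hz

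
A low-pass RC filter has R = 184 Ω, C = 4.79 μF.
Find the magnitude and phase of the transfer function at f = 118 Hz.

Step 1 — Angular frequency: ω = 2π·118 = 741.4 rad/s.
Step 2 — Transfer function: H(jω) = 1/(1 + jωRC).
Step 3 — Denominator: 1 + jωRC = 1 + j·741.4·184·4.79e-06 = 1 + j0.6535.
Step 4 — H = 0.7008 - j0.4579.
Step 5 — Magnitude: |H| = 0.8371 (-1.5 dB); phase: φ = -33.2°.

|H| = 0.8371 (-1.5 dB), φ = -33.2°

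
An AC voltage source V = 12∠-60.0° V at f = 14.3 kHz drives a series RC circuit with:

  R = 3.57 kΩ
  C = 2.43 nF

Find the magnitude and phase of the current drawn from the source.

Step 1 — Angular frequency: ω = 2π·f = 2π·1.43e+04 = 8.985e+04 rad/s.
Step 2 — Component impedances:
  R: Z = R = 3570 Ω
  C: Z = 1/(jωC) = -j/(ω·C) = 0 - j4580 Ω
Step 3 — Series combination: Z_total = R + C = 3570 - j4580 Ω = 5807∠-52.1° Ω.
Step 4 — Source phasor: V = 12∠-60.0° V = 6 - j10.39 V.
Step 5 — Ohm's law: I = V / Z_total = (6 - j10.39) / (3570 - j4580) = 0.002047 - j0.0002853 A.
Step 6 — Convert to polar: |I| = 0.002066 A, ∠I = -7.9°.

I = 0.002066∠-7.9° A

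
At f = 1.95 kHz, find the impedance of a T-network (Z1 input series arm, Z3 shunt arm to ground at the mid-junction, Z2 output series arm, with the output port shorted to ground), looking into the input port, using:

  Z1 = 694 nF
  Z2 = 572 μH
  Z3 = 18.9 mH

Step 1 — Angular frequency: ω = 2π·f = 2π·1950 = 1.225e+04 rad/s.
Step 2 — Component impedances:
  Z1: Z = 1/(jωC) = -j/(ω·C) = 0 - j117.6 Ω
  Z2: Z = jωL = j·1.225e+04·0.000572 = 0 + j7.008 Ω
  Z3: Z = jωL = j·1.225e+04·0.0189 = 0 + j231.6 Ω
Step 3 — With the output port shorted to ground, the output series arm Z2 runs from the junction to ground; the shunt arm Z3 also runs from the junction to ground. They appear in parallel: Z3 || Z2 = 0 + j6.802 Ω.
Step 4 — Series with input arm Z1: Z_in = Z1 + (Z3 || Z2) = 0 - j110.8 Ω = 110.8∠-90.0° Ω.

Z = 0 - j110.8 Ω = 110.8∠-90.0° Ω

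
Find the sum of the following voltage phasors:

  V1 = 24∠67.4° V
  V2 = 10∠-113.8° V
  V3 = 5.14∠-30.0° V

Step 1 — Convert each phasor to rectangular form:
  V1 = 24·(cos(67.4°) + j·sin(67.4°)) = 9.223 + j22.16 V
  V2 = 10·(cos(-113.8°) + j·sin(-113.8°)) = -4.035 - j9.15 V
  V3 = 5.14·(cos(-30.0°) + j·sin(-30.0°)) = 4.451 - j2.57 V
Step 2 — Sum components: V_total = 9.639 + j10.44 V.
Step 3 — Convert to polar: |V_total| = 14.21 V, ∠V_total = 47.3°.

V_total = 14.21∠47.3° V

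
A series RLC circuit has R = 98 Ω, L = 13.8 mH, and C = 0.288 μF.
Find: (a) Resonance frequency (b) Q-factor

Step 1 — Resonance condition Im(Z)=0 gives ω₀ = 1/√(LC).
Step 2 — ω₀ = 1/√(0.0138·2.88e-07) = 1.586e+04 rad/s.
Step 3 — f₀ = ω₀/(2π) = 2525 Hz.
Step 4 — Series Q: Q = ω₀L/R = 1.586e+04·0.0138/98 = 2.234.

(a) f₀ = 2525 Hz  (b) Q = 2.234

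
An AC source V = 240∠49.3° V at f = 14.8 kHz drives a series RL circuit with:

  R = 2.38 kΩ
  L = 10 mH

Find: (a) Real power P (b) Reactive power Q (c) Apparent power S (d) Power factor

Step 1 — Angular frequency: ω = 2π·f = 2π·1.48e+04 = 9.299e+04 rad/s.
Step 2 — Component impedances:
  R: Z = R = 2380 Ω
  L: Z = jωL = j·9.299e+04·0.01 = 0 + j929.9 Ω
Step 3 — Series combination: Z_total = R + L = 2380 + j929.9 Ω = 2555∠21.3° Ω.
Step 4 — Source phasor: V = 240∠49.3° V = 156.5 + j182 V.
Step 5 — Current: I = V / Z = 0.08296 + j0.04404 A = 0.09393∠28.0° A.
Step 6 — Complex power: S = V·I* = 21 + j8.204 VA.
Step 7 — Real power: P = Re(S) = 21 W.
Step 8 — Reactive power: Q = Im(S) = 8.204 VAR.
Step 9 — Apparent power: |S| = 22.54 VA.
Step 10 — Power factor: PF = P/|S| = 0.9314 (lagging).

(a) P = 21 W  (b) Q = 8.204 VAR  (c) S = 22.54 VA  (d) PF = 0.9314 (lagging)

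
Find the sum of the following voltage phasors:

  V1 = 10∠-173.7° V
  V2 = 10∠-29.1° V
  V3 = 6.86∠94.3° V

Step 1 — Convert each phasor to rectangular form:
  V1 = 10·(cos(-173.7°) + j·sin(-173.7°)) = -9.94 - j1.097 V
  V2 = 10·(cos(-29.1°) + j·sin(-29.1°)) = 8.738 - j4.863 V
  V3 = 6.86·(cos(94.3°) + j·sin(94.3°)) = -0.5144 + j6.841 V
Step 2 — Sum components: V_total = -1.716 + j0.88 V.
Step 3 — Convert to polar: |V_total| = 1.929 V, ∠V_total = 152.9°.

V_total = 1.929∠152.9° V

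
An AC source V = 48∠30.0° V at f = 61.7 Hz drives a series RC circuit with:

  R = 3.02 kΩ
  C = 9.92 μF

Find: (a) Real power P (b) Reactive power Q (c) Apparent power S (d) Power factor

Step 1 — Angular frequency: ω = 2π·f = 2π·61.7 = 387.7 rad/s.
Step 2 — Component impedances:
  R: Z = R = 3020 Ω
  C: Z = 1/(jωC) = -j/(ω·C) = 0 - j260 Ω
Step 3 — Series combination: Z_total = R + C = 3020 - j260 Ω = 3031∠-4.9° Ω.
Step 4 — Source phasor: V = 48∠30.0° V = 41.57 + j24 V.
Step 5 — Current: I = V / Z = 0.01298 + j0.009065 A = 0.01584∠34.9° A.
Step 6 — Complex power: S = V·I* = 0.7573 - j0.06521 VA.
Step 7 — Real power: P = Re(S) = 0.7573 W.
Step 8 — Reactive power: Q = Im(S) = -0.06521 VAR.
Step 9 — Apparent power: |S| = 0.7601 VA.
Step 10 — Power factor: PF = P/|S| = 0.9963 (leading).

(a) P = 0.7573 W  (b) Q = -0.06521 VAR  (c) S = 0.7601 VA  (d) PF = 0.9963 (leading)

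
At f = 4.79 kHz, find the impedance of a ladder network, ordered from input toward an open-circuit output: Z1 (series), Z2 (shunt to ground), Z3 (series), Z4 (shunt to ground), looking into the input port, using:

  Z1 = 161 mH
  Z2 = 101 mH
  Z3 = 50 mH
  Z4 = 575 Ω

Step 1 — Angular frequency: ω = 2π·f = 2π·4790 = 3.01e+04 rad/s.
Step 2 — Component impedances:
  Z1: Z = jωL = j·3.01e+04·0.161 = 0 + j4846 Ω
  Z2: Z = jωL = j·3.01e+04·0.101 = 0 + j3040 Ω
  Z3: Z = jωL = j·3.01e+04·0.05 = 0 + j1505 Ω
  Z4: Z = R = 575 Ω
Step 3 — Ladder network (open output): work backward from the far end, alternating series and parallel combinations. Z_in = 253.2 + j5884 Ω = 5890∠87.5° Ω.

Z = 253.2 + j5884 Ω = 5890∠87.5° Ω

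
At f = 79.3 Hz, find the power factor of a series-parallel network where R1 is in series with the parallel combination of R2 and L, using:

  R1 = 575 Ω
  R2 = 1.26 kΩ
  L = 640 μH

Step 1 — Angular frequency: ω = 2π·f = 2π·79.3 = 498.3 rad/s.
Step 2 — Component impedances:
  R1: Z = R = 575 Ω
  R2: Z = R = 1260 Ω
  L: Z = jωL = j·498.3·0.00064 = 0 + j0.3189 Ω
Step 3 — Parallel branch: R2 || L = 1/(1/R2 + 1/L) = 8.07e-05 + j0.3189 Ω.
Step 4 — Series with R1: Z_total = R1 + (R2 || L) = 575 + j0.3189 Ω = 575∠0.0° Ω.
Step 5 — Power factor: PF = cos(φ) = Re(Z)/|Z| = 575/575 = 1.
Step 6 — Type: Im(Z) = 0.3189 ⇒ lagging (phase φ = 0.0°).

PF = 1 (lagging, φ = 0.0°)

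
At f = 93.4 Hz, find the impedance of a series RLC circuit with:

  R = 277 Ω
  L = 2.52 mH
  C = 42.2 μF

Step 1 — Angular frequency: ω = 2π·f = 2π·93.4 = 586.8 rad/s.
Step 2 — Component impedances:
  R: Z = R = 277 Ω
  L: Z = jωL = j·586.8·0.00252 = 0 + j1.479 Ω
  C: Z = 1/(jωC) = -j/(ω·C) = 0 - j40.38 Ω
Step 3 — Series combination: Z_total = R + L + C = 277 - j38.9 Ω = 279.7∠-8.0° Ω.

Z = 277 - j38.9 Ω = 279.7∠-8.0° Ω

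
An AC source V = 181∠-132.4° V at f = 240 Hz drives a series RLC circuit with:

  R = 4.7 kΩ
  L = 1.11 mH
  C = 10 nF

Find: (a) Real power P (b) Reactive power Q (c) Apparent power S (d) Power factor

Step 1 — Angular frequency: ω = 2π·f = 2π·240 = 1508 rad/s.
Step 2 — Component impedances:
  R: Z = R = 4700 Ω
  L: Z = jωL = j·1508·0.00111 = 0 + j1.674 Ω
  C: Z = 1/(jωC) = -j/(ω·C) = 0 - j6.631e+04 Ω
Step 3 — Series combination: Z_total = R + L + C = 4700 - j6.631e+04 Ω = 6.648e+04∠-85.9° Ω.
Step 4 — Source phasor: V = 181∠-132.4° V = -122 - j133.7 V.
Step 5 — Current: I = V / Z = 0.001876 - j0.001973 A = 0.002723∠-46.5° A.
Step 6 — Complex power: S = V·I* = 0.03484 - j0.4916 VA.
Step 7 — Real power: P = Re(S) = 0.03484 W.
Step 8 — Reactive power: Q = Im(S) = -0.4916 VAR.
Step 9 — Apparent power: |S| = 0.4928 VA.
Step 10 — Power factor: PF = P/|S| = 0.0707 (leading).

(a) P = 0.03484 W  (b) Q = -0.4916 VAR  (c) S = 0.4928 VA  (d) PF = 0.0707 (leading)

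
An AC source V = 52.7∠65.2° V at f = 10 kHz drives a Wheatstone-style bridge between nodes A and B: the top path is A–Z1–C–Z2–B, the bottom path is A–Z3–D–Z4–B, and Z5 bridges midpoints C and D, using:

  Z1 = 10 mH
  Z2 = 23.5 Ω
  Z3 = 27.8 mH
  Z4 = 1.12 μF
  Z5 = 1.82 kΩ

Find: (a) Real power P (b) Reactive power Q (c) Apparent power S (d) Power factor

Step 1 — Angular frequency: ω = 2π·f = 2π·1e+04 = 6.283e+04 rad/s.
Step 2 — Component impedances:
  Z1: Z = jωL = j·6.283e+04·0.01 = 0 + j628.3 Ω
  Z2: Z = R = 23.5 Ω
  Z3: Z = jωL = j·6.283e+04·0.0278 = 0 + j1747 Ω
  Z4: Z = 1/(jωC) = -j/(ω·C) = 0 - j14.21 Ω
  Z5: Z = R = 1820 Ω
Step 3 — Bridge requires nodal analysis (the Z5 bridge couples midpoints C and D, so the two paths cannot be reduced to a simple series/parallel combination). Setting node B to ground and injecting 1 A at node A, the 3-node admittance system at A, C, D solves to V_A = Z_AB = 12.5 + j461.1 Ω = 461.3∠88.4° Ω.
Step 4 — Source phasor: V = 52.7∠65.2° V = 22.11 + j47.84 V.
Step 5 — Current: I = V / Z = 0.105 - j0.04509 A = 0.1142∠-23.2° A.
Step 6 — Complex power: S = V·I* = 0.1631 + j6.018 VA.
Step 7 — Real power: P = Re(S) = 0.1631 W.
Step 8 — Reactive power: Q = Im(S) = 6.018 VAR.
Step 9 — Apparent power: |S| = 6.02 VA.
Step 10 — Power factor: PF = P/|S| = 0.0271 (lagging).

(a) P = 0.1631 W  (b) Q = 6.018 VAR  (c) S = 6.02 VA  (d) PF = 0.0271 (lagging)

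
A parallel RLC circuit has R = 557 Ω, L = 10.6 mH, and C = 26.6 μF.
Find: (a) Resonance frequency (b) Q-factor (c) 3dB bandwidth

Step 1 — Resonance: ω₀ = 1/√(LC) = 1/√(0.0106·2.66e-05) = 1883 rad/s.
Step 2 — f₀ = ω₀/(2π) = 299.7 Hz.
Step 3 — Parallel Q: Q = R/(ω₀L) = 557/(1883·0.0106) = 27.9.
Step 4 — Bandwidth: Δω = ω₀/Q = 67.49 rad/s; BW = Δω/(2π) = 10.74 Hz.

(a) f₀ = 299.7 Hz  (b) Q = 27.9  (c) BW = 10.74 Hz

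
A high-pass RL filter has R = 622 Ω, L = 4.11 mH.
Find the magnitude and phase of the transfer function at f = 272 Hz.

Step 1 — Angular frequency: ω = 2π·272 = 1709 rad/s.
Step 2 — Transfer function: H(jω) = jωL/(R + jωL).
Step 3 — Numerator jωL = j·7.024; denominator R + jωL = 622 + j7.024.
Step 4 — H = 0.0001275 + j0.01129.
Step 5 — Magnitude: |H| = 0.01129 (-38.9 dB); phase: φ = 89.4°.

|H| = 0.01129 (-38.9 dB), φ = 89.4°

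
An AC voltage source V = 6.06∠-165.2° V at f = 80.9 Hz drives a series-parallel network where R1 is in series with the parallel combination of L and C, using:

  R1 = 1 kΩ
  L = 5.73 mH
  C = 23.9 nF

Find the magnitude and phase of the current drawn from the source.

Step 1 — Angular frequency: ω = 2π·f = 2π·80.9 = 508.3 rad/s.
Step 2 — Component impedances:
  R1: Z = R = 1000 Ω
  L: Z = jωL = j·508.3·0.00573 = 0 + j2.913 Ω
  C: Z = 1/(jωC) = -j/(ω·C) = 0 - j8.231e+04 Ω
Step 3 — Parallel branch: L || C = 1/(1/L + 1/C) = 0 + j2.913 Ω.
Step 4 — Series with R1: Z_total = R1 + (L || C) = 1000 + j2.913 Ω = 1000∠0.2° Ω.
Step 5 — Source phasor: V = 6.06∠-165.2° V = -5.859 - j1.548 V.
Step 6 — Ohm's law: I = V / Z_total = (-5.859 - j1.548) / (1000 + j2.913) = -0.005863 - j0.001531 A.
Step 7 — Convert to polar: |I| = 0.00606 A, ∠I = -165.4°.

I = 0.00606∠-165.4° A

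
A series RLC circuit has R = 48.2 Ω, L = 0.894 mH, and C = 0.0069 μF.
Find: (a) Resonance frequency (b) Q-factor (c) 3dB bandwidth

Step 1 — Resonance condition Im(Z)=0 gives ω₀ = 1/√(LC).
Step 2 — ω₀ = 1/√(0.000894·6.9e-09) = 4.026e+05 rad/s.
Step 3 — f₀ = ω₀/(2π) = 6.408e+04 Hz.
Step 4 — Series Q: Q = ω₀L/R = 4.026e+05·0.000894/48.2 = 7.468.
Step 5 — 3dB bandwidth: Δω = ω₀/Q = 5.391e+04 rad/s; BW = Δω/(2π) = 8581 Hz.

(a) f₀ = 6.408e+04 Hz  (b) Q = 7.468  (c) BW = 8581 Hz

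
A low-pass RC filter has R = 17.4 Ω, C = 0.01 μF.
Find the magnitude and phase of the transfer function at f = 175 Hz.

Step 1 — Angular frequency: ω = 2π·175 = 1100 rad/s.
Step 2 — Transfer function: H(jω) = 1/(1 + jωRC).
Step 3 — Denominator: 1 + jωRC = 1 + j·1100·17.4·1e-08 = 1 + j0.0001913.
Step 4 — H = 1 - j0.0001913.
Step 5 — Magnitude: |H| = 1 (-0.0 dB); phase: φ = -0.0°.

|H| = 1 (-0.0 dB), φ = -0.0°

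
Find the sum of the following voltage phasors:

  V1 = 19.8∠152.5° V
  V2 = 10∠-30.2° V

Step 1 — Convert each phasor to rectangular form:
  V1 = 19.8·(cos(152.5°) + j·sin(152.5°)) = -17.56 + j9.143 V
  V2 = 10·(cos(-30.2°) + j·sin(-30.2°)) = 8.643 - j5.03 V
Step 2 — Sum components: V_total = -8.92 + j4.112 V.
Step 3 — Convert to polar: |V_total| = 9.822 V, ∠V_total = 155.2°.

V_total = 9.822∠155.2° V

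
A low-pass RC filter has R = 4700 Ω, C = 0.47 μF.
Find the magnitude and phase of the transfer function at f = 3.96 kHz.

Step 1 — Angular frequency: ω = 2π·3960 = 2.488e+04 rad/s.
Step 2 — Transfer function: H(jω) = 1/(1 + jωRC).
Step 3 — Denominator: 1 + jωRC = 1 + j·2.488e+04·4700·4.7e-07 = 1 + j54.96.
Step 4 — H = 0.0003309 - j0.01819.
Step 5 — Magnitude: |H| = 0.01819 (-34.8 dB); phase: φ = -89.0°.

|H| = 0.01819 (-34.8 dB), φ = -89.0°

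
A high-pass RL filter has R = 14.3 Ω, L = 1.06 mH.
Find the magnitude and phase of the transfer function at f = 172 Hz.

Step 1 — Angular frequency: ω = 2π·172 = 1081 rad/s.
Step 2 — Transfer function: H(jω) = jωL/(R + jωL).
Step 3 — Numerator jωL = j·1.146; denominator R + jωL = 14.3 + j1.146.
Step 4 — H = 0.006376 + j0.0796.
Step 5 — Magnitude: |H| = 0.07985 (-22.0 dB); phase: φ = 85.4°.

|H| = 0.07985 (-22.0 dB), φ = 85.4°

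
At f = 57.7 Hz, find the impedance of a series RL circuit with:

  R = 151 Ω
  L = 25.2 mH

Step 1 — Angular frequency: ω = 2π·f = 2π·57.7 = 362.5 rad/s.
Step 2 — Component impedances:
  R: Z = R = 151 Ω
  L: Z = jωL = j·362.5·0.0252 = 0 + j9.136 Ω
Step 3 — Series combination: Z_total = R + L = 151 + j9.136 Ω = 151.3∠3.5° Ω.

Z = 151 + j9.136 Ω = 151.3∠3.5° Ω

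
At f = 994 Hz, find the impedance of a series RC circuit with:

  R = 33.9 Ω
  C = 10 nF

Step 1 — Angular frequency: ω = 2π·f = 2π·994 = 6245 rad/s.
Step 2 — Component impedances:
  R: Z = R = 33.9 Ω
  C: Z = 1/(jωC) = -j/(ω·C) = 0 - j1.601e+04 Ω
Step 3 — Series combination: Z_total = R + C = 33.9 - j1.601e+04 Ω = 1.601e+04∠-89.9° Ω.

Z = 33.9 - j1.601e+04 Ω = 1.601e+04∠-89.9° Ω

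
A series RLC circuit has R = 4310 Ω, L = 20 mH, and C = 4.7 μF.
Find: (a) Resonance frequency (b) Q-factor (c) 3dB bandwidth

Step 1 — Resonance: ω₀ = 1/√(LC) = 1/√(0.02·4.7e-06) = 3262 rad/s.
Step 2 — f₀ = ω₀/(2π) = 519.1 Hz.
Step 3 — Series Q: Q = ω₀L/R = 3262·0.02/4310 = 0.01514.
Step 4 — Bandwidth: Δω = ω₀/Q = 2.155e+05 rad/s; BW = Δω/(2π) = 3.43e+04 Hz.

(a) f₀ = 519.1 Hz  (b) Q = 0.01514  (c) BW = 3.43e+04 Hz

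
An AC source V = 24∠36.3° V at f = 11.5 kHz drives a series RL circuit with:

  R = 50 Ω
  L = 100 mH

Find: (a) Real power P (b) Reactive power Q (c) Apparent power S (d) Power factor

Step 1 — Angular frequency: ω = 2π·f = 2π·1.15e+04 = 7.226e+04 rad/s.
Step 2 — Component impedances:
  R: Z = R = 50 Ω
  L: Z = jωL = j·7.226e+04·0.1 = 0 + j7226 Ω
Step 3 — Series combination: Z_total = R + L = 50 + j7226 Ω = 7226∠89.6° Ω.
Step 4 — Source phasor: V = 24∠36.3° V = 19.34 + j14.21 V.
Step 5 — Current: I = V / Z = 0.001985 - j0.002663 A = 0.003321∠-53.3° A.
Step 6 — Complex power: S = V·I* = 0.0005516 + j0.07971 VA.
Step 7 — Real power: P = Re(S) = 0.0005516 W.
Step 8 — Reactive power: Q = Im(S) = 0.07971 VAR.
Step 9 — Apparent power: |S| = 0.07971 VA.
Step 10 — Power factor: PF = P/|S| = 0.00692 (lagging).

(a) P = 0.0005516 W  (b) Q = 0.07971 VAR  (c) S = 0.07971 VA  (d) PF = 0.00692 (lagging)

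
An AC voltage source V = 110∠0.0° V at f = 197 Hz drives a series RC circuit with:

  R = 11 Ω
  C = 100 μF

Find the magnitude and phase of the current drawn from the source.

Step 1 — Angular frequency: ω = 2π·f = 2π·197 = 1238 rad/s.
Step 2 — Component impedances:
  R: Z = R = 11 Ω
  C: Z = 1/(jωC) = -j/(ω·C) = 0 - j8.079 Ω
Step 3 — Series combination: Z_total = R + C = 11 - j8.079 Ω = 13.65∠-36.3° Ω.
Step 4 — Source phasor: V = 110∠0.0° V = 110 V.
Step 5 — Ohm's law: I = V / Z_total = (110) / (11 - j8.079) = 6.496 + j4.771 A.
Step 6 — Convert to polar: |I| = 8.06 A, ∠I = 36.3°.

I = 8.06∠36.3° A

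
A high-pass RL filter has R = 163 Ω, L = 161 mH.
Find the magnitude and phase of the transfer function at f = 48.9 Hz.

Step 1 — Angular frequency: ω = 2π·48.9 = 307.2 rad/s.
Step 2 — Transfer function: H(jω) = jωL/(R + jωL).
Step 3 — Numerator jωL = j·49.47; denominator R + jωL = 163 + j49.47.
Step 4 — H = 0.08433 + j0.2779.
Step 5 — Magnitude: |H| = 0.2904 (-10.7 dB); phase: φ = 73.1°.

|H| = 0.2904 (-10.7 dB), φ = 73.1°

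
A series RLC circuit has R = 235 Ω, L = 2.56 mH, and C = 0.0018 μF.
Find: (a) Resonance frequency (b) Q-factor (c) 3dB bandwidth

Step 1 — Resonance: ω₀ = 1/√(LC) = 1/√(0.00256·1.8e-09) = 4.658e+05 rad/s.
Step 2 — f₀ = ω₀/(2π) = 7.414e+04 Hz.
Step 3 — Series Q: Q = ω₀L/R = 4.658e+05·0.00256/235 = 5.075.
Step 4 — Bandwidth: Δω = ω₀/Q = 9.18e+04 rad/s; BW = Δω/(2π) = 1.461e+04 Hz.

(a) f₀ = 7.414e+04 Hz  (b) Q = 5.075  (c) BW = 1.461e+04 Hz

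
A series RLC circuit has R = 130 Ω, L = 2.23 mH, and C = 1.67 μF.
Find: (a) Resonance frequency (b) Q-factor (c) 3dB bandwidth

Step 1 — Resonance: ω₀ = 1/√(LC) = 1/√(0.00223·1.67e-06) = 1.639e+04 rad/s.
Step 2 — f₀ = ω₀/(2π) = 2608 Hz.
Step 3 — Series Q: Q = ω₀L/R = 1.639e+04·0.00223/130 = 0.2811.
Step 4 — Bandwidth: Δω = ω₀/Q = 5.83e+04 rad/s; BW = Δω/(2π) = 9278 Hz.

(a) f₀ = 2608 Hz  (b) Q = 0.2811  (c) BW = 9278 Hz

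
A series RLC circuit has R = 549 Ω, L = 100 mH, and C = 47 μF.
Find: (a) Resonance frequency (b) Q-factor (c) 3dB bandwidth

Step 1 — Resonance condition Im(Z)=0 gives ω₀ = 1/√(LC).
Step 2 — ω₀ = 1/√(0.1·4.7e-05) = 461.3 rad/s.
Step 3 — f₀ = ω₀/(2π) = 73.41 Hz.
Step 4 — Series Q: Q = ω₀L/R = 461.3·0.1/549 = 0.08402.
Step 5 — 3dB bandwidth: Δω = ω₀/Q = 5490 rad/s; BW = Δω/(2π) = 873.8 Hz.

(a) f₀ = 73.41 Hz  (b) Q = 0.08402  (c) BW = 873.8 Hz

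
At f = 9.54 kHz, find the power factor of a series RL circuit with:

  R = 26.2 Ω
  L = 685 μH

Step 1 — Angular frequency: ω = 2π·f = 2π·9540 = 5.994e+04 rad/s.
Step 2 — Component impedances:
  R: Z = R = 26.2 Ω
  L: Z = jωL = j·5.994e+04·0.000685 = 0 + j41.06 Ω
Step 3 — Series combination: Z_total = R + L = 26.2 + j41.06 Ω = 48.71∠57.5° Ω.
Step 4 — Power factor: PF = cos(φ) = Re(Z)/|Z| = 26.2/48.71 = 0.5379.
Step 5 — Type: Im(Z) = 41.06 ⇒ lagging (phase φ = 57.5°).

PF = 0.5379 (lagging, φ = 57.5°)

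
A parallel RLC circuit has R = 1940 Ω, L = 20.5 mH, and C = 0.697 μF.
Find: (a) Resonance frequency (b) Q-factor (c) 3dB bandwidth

Step 1 — Resonance: ω₀ = 1/√(LC) = 1/√(0.0205·6.97e-07) = 8366 rad/s.
Step 2 — f₀ = ω₀/(2π) = 1331 Hz.
Step 3 — Parallel Q: Q = R/(ω₀L) = 1940/(8366·0.0205) = 11.31.
Step 4 — Bandwidth: Δω = ω₀/Q = 739.5 rad/s; BW = Δω/(2π) = 117.7 Hz.

(a) f₀ = 1331 Hz  (b) Q = 11.31  (c) BW = 117.7 Hz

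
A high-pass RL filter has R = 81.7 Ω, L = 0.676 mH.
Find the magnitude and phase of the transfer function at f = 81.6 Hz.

Step 1 — Angular frequency: ω = 2π·81.6 = 512.7 rad/s.
Step 2 — Transfer function: H(jω) = jωL/(R + jωL).
Step 3 — Numerator jωL = j·0.3466; denominator R + jωL = 81.7 + j0.3466.
Step 4 — H = 1.8e-05 + j0.004242.
Step 5 — Magnitude: |H| = 0.004242 (-47.4 dB); phase: φ = 89.8°.

|H| = 0.004242 (-47.4 dB), φ = 89.8°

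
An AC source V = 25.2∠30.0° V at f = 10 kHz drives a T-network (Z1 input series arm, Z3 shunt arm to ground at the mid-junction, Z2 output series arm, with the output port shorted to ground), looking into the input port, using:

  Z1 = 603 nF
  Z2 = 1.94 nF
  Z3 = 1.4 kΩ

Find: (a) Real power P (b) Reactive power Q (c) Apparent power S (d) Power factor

Step 1 — Angular frequency: ω = 2π·f = 2π·1e+04 = 6.283e+04 rad/s.
Step 2 — Component impedances:
  Z1: Z = 1/(jωC) = -j/(ω·C) = 0 - j26.39 Ω
  Z2: Z = 1/(jωC) = -j/(ω·C) = 0 - j8204 Ω
  Z3: Z = R = 1400 Ω
Step 3 — With the output port shorted to ground, the output series arm Z2 runs from the junction to ground; the shunt arm Z3 also runs from the junction to ground. They appear in parallel: Z3 || Z2 = 1360 - j232.2 Ω.
Step 4 — Series with input arm Z1: Z_in = Z1 + (Z3 || Z2) = 1360 - j258.5 Ω = 1385∠-10.8° Ω.
Step 5 — Source phasor: V = 25.2∠30.0° V = 21.82 + j12.6 V.
Step 6 — Current: I = V / Z = 0.01378 + j0.01188 A = 0.0182∠40.8° A.
Step 7 — Complex power: S = V·I* = 0.4505 - j0.08563 VA.
Step 8 — Real power: P = Re(S) = 0.4505 W.
Step 9 — Reactive power: Q = Im(S) = -0.08563 VAR.
Step 10 — Apparent power: |S| = 0.4586 VA.
Step 11 — Power factor: PF = P/|S| = 0.9824 (leading).

(a) P = 0.4505 W  (b) Q = -0.08563 VAR  (c) S = 0.4586 VA  (d) PF = 0.9824 (leading)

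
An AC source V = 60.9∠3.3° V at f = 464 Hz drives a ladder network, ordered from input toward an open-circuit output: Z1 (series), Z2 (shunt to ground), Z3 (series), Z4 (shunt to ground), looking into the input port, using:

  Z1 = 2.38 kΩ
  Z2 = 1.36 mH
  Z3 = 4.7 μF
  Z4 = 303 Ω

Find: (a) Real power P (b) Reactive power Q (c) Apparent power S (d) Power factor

Step 1 — Angular frequency: ω = 2π·f = 2π·464 = 2915 rad/s.
Step 2 — Component impedances:
  Z1: Z = R = 2380 Ω
  Z2: Z = jωL = j·2915·0.00136 = 0 + j3.965 Ω
  Z3: Z = 1/(jωC) = -j/(ω·C) = 0 - j72.98 Ω
  Z4: Z = R = 303 Ω
Step 3 — Ladder network (open output): work backward from the far end, alternating series and parallel combinations. Z_in = 2380 + j3.976 Ω = 2380∠0.1° Ω.
Step 4 — Source phasor: V = 60.9∠3.3° V = 60.8 + j3.506 V.
Step 5 — Current: I = V / Z = 0.02555 + j0.00143 A = 0.02559∠3.2° A.
Step 6 — Complex power: S = V·I* = 1.558 + j0.002603 VA.
Step 7 — Real power: P = Re(S) = 1.558 W.
Step 8 — Reactive power: Q = Im(S) = 0.002603 VAR.
Step 9 — Apparent power: |S| = 1.558 VA.
Step 10 — Power factor: PF = P/|S| = 1 (lagging).

(a) P = 1.558 W  (b) Q = 0.002603 VAR  (c) S = 1.558 VA  (d) PF = 1 (lagging)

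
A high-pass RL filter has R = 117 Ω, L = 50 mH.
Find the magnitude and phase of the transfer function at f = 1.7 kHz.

Step 1 — Angular frequency: ω = 2π·1700 = 1.068e+04 rad/s.
Step 2 — Transfer function: H(jω) = jωL/(R + jωL).
Step 3 — Numerator jωL = j·534.1; denominator R + jωL = 117 + j534.1.
Step 4 — H = 0.9542 + j0.209.
Step 5 — Magnitude: |H| = 0.9768 (-0.2 dB); phase: φ = 12.4°.

|H| = 0.9768 (-0.2 dB), φ = 12.4°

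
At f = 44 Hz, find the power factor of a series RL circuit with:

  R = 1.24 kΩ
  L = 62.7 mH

Step 1 — Angular frequency: ω = 2π·f = 2π·44 = 276.5 rad/s.
Step 2 — Component impedances:
  R: Z = R = 1240 Ω
  L: Z = jωL = j·276.5·0.0627 = 0 + j17.33 Ω
Step 3 — Series combination: Z_total = R + L = 1240 + j17.33 Ω = 1240∠0.8° Ω.
Step 4 — Power factor: PF = cos(φ) = Re(Z)/|Z| = 1240/1240.1 = 0.9999.
Step 5 — Type: Im(Z) = 17.33 ⇒ lagging (phase φ = 0.8°).

PF = 0.9999 (lagging, φ = 0.8°)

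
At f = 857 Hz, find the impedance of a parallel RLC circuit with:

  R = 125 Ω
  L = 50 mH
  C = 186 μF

Step 1 — Angular frequency: ω = 2π·f = 2π·857 = 5385 rad/s.
Step 2 — Component impedances:
  R: Z = R = 125 Ω
  L: Z = jωL = j·5385·0.05 = 0 + j269.2 Ω
  C: Z = 1/(jωC) = -j/(ω·C) = 0 - j0.9985 Ω
Step 3 — Parallel combination: 1/Z_total = 1/R + 1/L + 1/C; Z_total = 0.008034 - j1.002 Ω = 1.002∠-89.5° Ω.

Z = 0.008034 - j1.002 Ω = 1.002∠-89.5° Ω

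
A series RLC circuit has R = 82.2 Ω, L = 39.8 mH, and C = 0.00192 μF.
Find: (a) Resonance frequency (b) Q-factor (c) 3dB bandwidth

Step 1 — Resonance condition Im(Z)=0 gives ω₀ = 1/√(LC).
Step 2 — ω₀ = 1/√(0.0398·1.92e-09) = 1.144e+05 rad/s.
Step 3 — f₀ = ω₀/(2π) = 1.821e+04 Hz.
Step 4 — Series Q: Q = ω₀L/R = 1.144e+05·0.0398/82.2 = 55.39.
Step 5 — 3dB bandwidth: Δω = ω₀/Q = 2065 rad/s; BW = Δω/(2π) = 328.7 Hz.

(a) f₀ = 1.821e+04 Hz  (b) Q = 55.39  (c) BW = 328.7 Hz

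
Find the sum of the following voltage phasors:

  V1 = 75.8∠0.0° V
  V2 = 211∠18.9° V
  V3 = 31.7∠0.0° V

Step 1 — Convert each phasor to rectangular form:
  V1 = 75.8·(cos(0.0°) + j·sin(0.0°)) = 75.8 V
  V2 = 211·(cos(18.9°) + j·sin(18.9°)) = 199.6 + j68.35 V
  V3 = 31.7·(cos(0.0°) + j·sin(0.0°)) = 31.7 V
Step 2 — Sum components: V_total = 307.1 + j68.35 V.
Step 3 — Convert to polar: |V_total| = 314.6 V, ∠V_total = 12.5°.

V_total = 314.6∠12.5° V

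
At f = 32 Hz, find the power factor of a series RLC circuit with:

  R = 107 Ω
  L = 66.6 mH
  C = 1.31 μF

Step 1 — Angular frequency: ω = 2π·f = 2π·32 = 201.1 rad/s.
Step 2 — Component impedances:
  R: Z = R = 107 Ω
  L: Z = jωL = j·201.1·0.0666 = 0 + j13.39 Ω
  C: Z = 1/(jωC) = -j/(ω·C) = 0 - j3797 Ω
Step 3 — Series combination: Z_total = R + L + C = 107 - j3783 Ω = 3785∠-88.4° Ω.
Step 4 — Power factor: PF = cos(φ) = Re(Z)/|Z| = 107/3785 = 0.02827.
Step 5 — Type: Im(Z) = -3783 ⇒ leading (phase φ = -88.4°).

PF = 0.02827 (leading, φ = -88.4°)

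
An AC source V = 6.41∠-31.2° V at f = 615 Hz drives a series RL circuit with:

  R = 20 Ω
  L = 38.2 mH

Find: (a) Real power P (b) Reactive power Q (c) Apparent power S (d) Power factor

Step 1 — Angular frequency: ω = 2π·f = 2π·615 = 3864 rad/s.
Step 2 — Component impedances:
  R: Z = R = 20 Ω
  L: Z = jωL = j·3864·0.0382 = 0 + j147.6 Ω
Step 3 — Series combination: Z_total = R + L = 20 + j147.6 Ω = 149∠82.3° Ω.
Step 4 — Source phasor: V = 6.41∠-31.2° V = 5.483 - j3.321 V.
Step 5 — Current: I = V / Z = -0.01715 - j0.03947 A = 0.04303∠-113.5° A.
Step 6 — Complex power: S = V·I* = 0.03703 + j0.2733 VA.
Step 7 — Real power: P = Re(S) = 0.03703 W.
Step 8 — Reactive power: Q = Im(S) = 0.2733 VAR.
Step 9 — Apparent power: |S| = 0.2758 VA.
Step 10 — Power factor: PF = P/|S| = 0.1343 (lagging).

(a) P = 0.03703 W  (b) Q = 0.2733 VAR  (c) S = 0.2758 VA  (d) PF = 0.1343 (lagging)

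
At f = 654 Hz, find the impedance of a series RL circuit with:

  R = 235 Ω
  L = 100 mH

Step 1 — Angular frequency: ω = 2π·f = 2π·654 = 4109 rad/s.
Step 2 — Component impedances:
  R: Z = R = 235 Ω
  L: Z = jωL = j·4109·0.1 = 0 + j410.9 Ω
Step 3 — Series combination: Z_total = R + L = 235 + j410.9 Ω = 473.4∠60.2° Ω.

Z = 235 + j410.9 Ω = 473.4∠60.2° Ω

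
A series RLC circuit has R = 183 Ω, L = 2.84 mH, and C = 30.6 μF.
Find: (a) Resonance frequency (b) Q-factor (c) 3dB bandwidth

Step 1 — Resonance condition Im(Z)=0 gives ω₀ = 1/√(LC).
Step 2 — ω₀ = 1/√(0.00284·3.06e-05) = 3392 rad/s.
Step 3 — f₀ = ω₀/(2π) = 539.9 Hz.
Step 4 — Series Q: Q = ω₀L/R = 3392·0.00284/183 = 0.05264.
Step 5 — 3dB bandwidth: Δω = ω₀/Q = 6.444e+04 rad/s; BW = Δω/(2π) = 1.026e+04 Hz.

(a) f₀ = 539.9 Hz  (b) Q = 0.05264  (c) BW = 1.026e+04 Hz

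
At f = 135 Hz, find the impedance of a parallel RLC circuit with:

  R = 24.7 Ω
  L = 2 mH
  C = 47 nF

Step 1 — Angular frequency: ω = 2π·f = 2π·135 = 848.2 rad/s.
Step 2 — Component impedances:
  R: Z = R = 24.7 Ω
  L: Z = jωL = j·848.2·0.002 = 0 + j1.696 Ω
  C: Z = 1/(jωC) = -j/(ω·C) = 0 - j2.508e+04 Ω
Step 3 — Parallel combination: 1/Z_total = 1/R + 1/L + 1/C; Z_total = 0.116 + j1.689 Ω = 1.693∠86.1° Ω.

Z = 0.116 + j1.689 Ω = 1.693∠86.1° Ω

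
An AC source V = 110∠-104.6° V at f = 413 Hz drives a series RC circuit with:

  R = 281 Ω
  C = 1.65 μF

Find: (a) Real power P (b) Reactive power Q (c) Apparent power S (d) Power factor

Step 1 — Angular frequency: ω = 2π·f = 2π·413 = 2595 rad/s.
Step 2 — Component impedances:
  R: Z = R = 281 Ω
  C: Z = 1/(jωC) = -j/(ω·C) = 0 - j233.6 Ω
Step 3 — Series combination: Z_total = R + C = 281 - j233.6 Ω = 365.4∠-39.7° Ω.
Step 4 — Source phasor: V = 110∠-104.6° V = -27.73 - j106.4 V.
Step 5 — Current: I = V / Z = 0.1279 - j0.2726 A = 0.3011∠-64.9° A.
Step 6 — Complex power: S = V·I* = 25.47 - j21.17 VA.
Step 7 — Real power: P = Re(S) = 25.47 W.
Step 8 — Reactive power: Q = Im(S) = -21.17 VAR.
Step 9 — Apparent power: |S| = 33.12 VA.
Step 10 — Power factor: PF = P/|S| = 0.769 (leading).

(a) P = 25.47 W  (b) Q = -21.17 VAR  (c) S = 33.12 VA  (d) PF = 0.769 (leading)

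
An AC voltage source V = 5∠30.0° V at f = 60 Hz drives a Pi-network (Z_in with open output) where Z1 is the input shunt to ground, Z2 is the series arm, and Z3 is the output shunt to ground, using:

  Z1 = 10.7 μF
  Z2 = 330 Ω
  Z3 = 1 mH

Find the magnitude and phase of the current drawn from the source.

Step 1 — Angular frequency: ω = 2π·f = 2π·60 = 377 rad/s.
Step 2 — Component impedances:
  Z1: Z = 1/(jωC) = -j/(ω·C) = 0 - j247.9 Ω
  Z2: Z = R = 330 Ω
  Z3: Z = jωL = j·377·0.001 = 0 + j0.377 Ω
Step 3 — With open output, the series arm Z2 and the output shunt Z3 appear in series to ground: Z2 + Z3 = 330 + j0.377 Ω.
Step 4 — Parallel with input shunt Z1: Z_in = Z1 || (Z2 + Z3) = 119.2 - j158.5 Ω = 198.3∠-53.1° Ω.
Step 5 — Source phasor: V = 5∠30.0° V = 4.33 + j2.5 V.
Step 6 — Ohm's law: I = V / Z_total = (4.33 + j2.5) / (119.2 - j158.5) = 0.003046 + j0.02503 A.
Step 7 — Convert to polar: |I| = 0.02521 A, ∠I = 83.1°.

I = 0.02521∠83.1° A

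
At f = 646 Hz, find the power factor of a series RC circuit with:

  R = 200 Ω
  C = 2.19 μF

Step 1 — Angular frequency: ω = 2π·f = 2π·646 = 4059 rad/s.
Step 2 — Component impedances:
  R: Z = R = 200 Ω
  C: Z = 1/(jωC) = -j/(ω·C) = 0 - j112.5 Ω
Step 3 — Series combination: Z_total = R + C = 200 - j112.5 Ω = 229.5∠-29.4° Ω.
Step 4 — Power factor: PF = cos(φ) = Re(Z)/|Z| = 200/229.47 = 0.8716.
Step 5 — Type: Im(Z) = -112.5 ⇒ leading (phase φ = -29.4°).

PF = 0.8716 (leading, φ = -29.4°)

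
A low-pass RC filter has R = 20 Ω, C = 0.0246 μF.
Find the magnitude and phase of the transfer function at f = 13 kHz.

Step 1 — Angular frequency: ω = 2π·1.3e+04 = 8.168e+04 rad/s.
Step 2 — Transfer function: H(jω) = 1/(1 + jωRC).
Step 3 — Denominator: 1 + jωRC = 1 + j·8.168e+04·20·2.46e-08 = 1 + j0.04019.
Step 4 — H = 0.9984 - j0.04012.
Step 5 — Magnitude: |H| = 0.9992 (-0.0 dB); phase: φ = -2.3°.

|H| = 0.9992 (-0.0 dB), φ = -2.3°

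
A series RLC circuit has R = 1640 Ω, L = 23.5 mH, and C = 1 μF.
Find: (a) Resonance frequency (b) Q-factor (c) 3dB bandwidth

Step 1 — Resonance: ω₀ = 1/√(LC) = 1/√(0.0235·1e-06) = 6523 rad/s.
Step 2 — f₀ = ω₀/(2π) = 1038 Hz.
Step 3 — Series Q: Q = ω₀L/R = 6523·0.0235/1640 = 0.09347.
Step 4 — Bandwidth: Δω = ω₀/Q = 6.979e+04 rad/s; BW = Δω/(2π) = 1.111e+04 Hz.

(a) f₀ = 1038 Hz  (b) Q = 0.09347  (c) BW = 1.111e+04 Hz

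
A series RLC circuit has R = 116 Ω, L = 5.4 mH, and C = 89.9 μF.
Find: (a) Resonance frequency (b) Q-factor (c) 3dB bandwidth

Step 1 — Resonance condition Im(Z)=0 gives ω₀ = 1/√(LC).
Step 2 — ω₀ = 1/√(0.0054·8.99e-05) = 1435 rad/s.
Step 3 — f₀ = ω₀/(2π) = 228.4 Hz.
Step 4 — Series Q: Q = ω₀L/R = 1435·0.0054/116 = 0.06681.
Step 5 — 3dB bandwidth: Δω = ω₀/Q = 2.148e+04 rad/s; BW = Δω/(2π) = 3419 Hz.

(a) f₀ = 228.4 Hz  (b) Q = 0.06681  (c) BW = 3419 Hz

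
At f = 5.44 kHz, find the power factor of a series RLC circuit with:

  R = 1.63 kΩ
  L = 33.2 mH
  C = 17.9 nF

Step 1 — Angular frequency: ω = 2π·f = 2π·5440 = 3.418e+04 rad/s.
Step 2 — Component impedances:
  R: Z = R = 1630 Ω
  L: Z = jωL = j·3.418e+04·0.0332 = 0 + j1135 Ω
  C: Z = 1/(jωC) = -j/(ω·C) = 0 - j1634 Ω
Step 3 — Series combination: Z_total = R + L + C = 1630 - j499.6 Ω = 1705∠-17.0° Ω.
Step 4 — Power factor: PF = cos(φ) = Re(Z)/|Z| = 1630/1704.9 = 0.9561.
Step 5 — Type: Im(Z) = -499.6 ⇒ leading (phase φ = -17.0°).

PF = 0.9561 (leading, φ = -17.0°)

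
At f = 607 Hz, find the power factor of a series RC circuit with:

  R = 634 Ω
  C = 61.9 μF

Step 1 — Angular frequency: ω = 2π·f = 2π·607 = 3814 rad/s.
Step 2 — Component impedances:
  R: Z = R = 634 Ω
  C: Z = 1/(jωC) = -j/(ω·C) = 0 - j4.236 Ω
Step 3 — Series combination: Z_total = R + C = 634 - j4.236 Ω = 634∠-0.4° Ω.
Step 4 — Power factor: PF = cos(φ) = Re(Z)/|Z| = 634/634 = 1.
Step 5 — Type: Im(Z) = -4.236 ⇒ leading (phase φ = -0.4°).

PF = 1 (leading, φ = -0.4°)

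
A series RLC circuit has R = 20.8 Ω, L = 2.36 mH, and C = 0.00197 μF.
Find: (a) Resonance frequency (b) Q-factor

Step 1 — Resonance condition Im(Z)=0 gives ω₀ = 1/√(LC).
Step 2 — ω₀ = 1/√(0.00236·1.97e-09) = 4.638e+05 rad/s.
Step 3 — f₀ = ω₀/(2π) = 7.381e+04 Hz.
Step 4 — Series Q: Q = ω₀L/R = 4.638e+05·0.00236/20.8 = 52.62.

(a) f₀ = 7.381e+04 Hz  (b) Q = 52.62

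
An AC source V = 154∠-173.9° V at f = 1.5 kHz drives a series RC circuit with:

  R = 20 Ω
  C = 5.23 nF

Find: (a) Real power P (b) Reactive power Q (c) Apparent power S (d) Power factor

Step 1 — Angular frequency: ω = 2π·f = 2π·1500 = 9425 rad/s.
Step 2 — Component impedances:
  R: Z = R = 20 Ω
  C: Z = 1/(jωC) = -j/(ω·C) = 0 - j2.029e+04 Ω
Step 3 — Series combination: Z_total = R + C = 20 - j2.029e+04 Ω = 2.029e+04∠-89.9° Ω.
Step 4 — Source phasor: V = 154∠-173.9° V = -153.1 - j16.36 V.
Step 5 — Current: I = V / Z = 0.0007992 - j0.007549 A = 0.007591∠-84.0° A.
Step 6 — Complex power: S = V·I* = 0.001152 - j1.169 VA.
Step 7 — Real power: P = Re(S) = 0.001152 W.
Step 8 — Reactive power: Q = Im(S) = -1.169 VAR.
Step 9 — Apparent power: |S| = 1.169 VA.
Step 10 — Power factor: PF = P/|S| = 0.0009858 (leading).

(a) P = 0.001152 W  (b) Q = -1.169 VAR  (c) S = 1.169 VA  (d) PF = 0.0009858 (leading)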